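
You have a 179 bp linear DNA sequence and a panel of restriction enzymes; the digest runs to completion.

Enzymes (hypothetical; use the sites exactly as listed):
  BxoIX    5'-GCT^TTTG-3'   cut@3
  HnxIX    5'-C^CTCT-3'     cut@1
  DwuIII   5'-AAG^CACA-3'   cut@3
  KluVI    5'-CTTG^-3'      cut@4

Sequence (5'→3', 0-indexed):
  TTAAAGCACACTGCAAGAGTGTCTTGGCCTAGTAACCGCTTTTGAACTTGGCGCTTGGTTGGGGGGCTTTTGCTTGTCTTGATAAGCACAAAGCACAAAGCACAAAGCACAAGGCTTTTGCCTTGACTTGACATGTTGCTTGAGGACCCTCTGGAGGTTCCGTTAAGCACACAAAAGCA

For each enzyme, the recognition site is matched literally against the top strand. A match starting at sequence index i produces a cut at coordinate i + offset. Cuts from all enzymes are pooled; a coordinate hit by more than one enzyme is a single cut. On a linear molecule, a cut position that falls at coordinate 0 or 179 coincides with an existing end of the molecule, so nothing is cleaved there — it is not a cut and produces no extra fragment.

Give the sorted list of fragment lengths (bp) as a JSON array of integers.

Scan for sites:
  BxoIX (GCTTTTG, off=3): starts [37, 65, 113] → cuts [40, 68, 116]
  HnxIX (CCTCT, off=1): starts [147] → cuts [148]
  DwuIII (AAGCACA, off=3): starts [3, 83, 90, 97, 104, 164] → cuts [6, 86, 93, 100, 107, 167]
  KluVI (CTTG, off=4): starts [22, 46, 53, 72, 77, 121, 126, 138] → cuts [26, 50, 57, 76, 81, 125, 130, 142]

Pooled cuts: [6, 26, 40, 50, 57, 68, 76, 81, 86, 93, 100, 107, 116, 125, 130, 142, 148, 167]

Fragment lengths:
  [0,6): 6 bp
  [6,26): 20 bp
  [26,40): 14 bp
  [40,50): 10 bp
  [50,57): 7 bp
  [57,68): 11 bp
  [68,76): 8 bp
  [76,81): 5 bp
  [81,86): 5 bp
  [86,93): 7 bp
  [93,100): 7 bp
  [100,107): 7 bp
  [107,116): 9 bp
  [116,125): 9 bp
  [125,130): 5 bp
  [130,142): 12 bp
  [142,148): 6 bp
  [148,167): 19 bp
  [167,179): 12 bp

[5,5,5,6,6,7,7,7,7,8,9,9,10,11,12,12,14,19,20]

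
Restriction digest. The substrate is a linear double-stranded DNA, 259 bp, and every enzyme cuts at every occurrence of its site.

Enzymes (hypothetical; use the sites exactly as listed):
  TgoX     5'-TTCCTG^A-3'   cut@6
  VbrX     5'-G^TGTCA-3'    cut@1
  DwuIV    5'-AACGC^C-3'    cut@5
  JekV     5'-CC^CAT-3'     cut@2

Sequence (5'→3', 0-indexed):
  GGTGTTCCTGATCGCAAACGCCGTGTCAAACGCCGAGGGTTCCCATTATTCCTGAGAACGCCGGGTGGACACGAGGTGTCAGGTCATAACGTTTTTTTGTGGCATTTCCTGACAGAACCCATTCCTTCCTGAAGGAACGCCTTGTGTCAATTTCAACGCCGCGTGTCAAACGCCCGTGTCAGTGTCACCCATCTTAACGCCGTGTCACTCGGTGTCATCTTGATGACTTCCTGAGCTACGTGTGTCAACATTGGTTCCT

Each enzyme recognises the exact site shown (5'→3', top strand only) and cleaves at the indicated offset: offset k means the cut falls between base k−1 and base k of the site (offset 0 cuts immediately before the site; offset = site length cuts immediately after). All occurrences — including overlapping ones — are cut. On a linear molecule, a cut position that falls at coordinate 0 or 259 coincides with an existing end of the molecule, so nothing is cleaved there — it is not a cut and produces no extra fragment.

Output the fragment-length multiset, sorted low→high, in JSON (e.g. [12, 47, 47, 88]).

[2,2,3,4,4,6,7,7,8,9,9,10,10,10,10,10,11,11,11,12,15,15,17,21,35]

Site scan:
  TgoX (TTCCTGA, off=6): starts [4, 48, 105, 125, 227] → cuts [10, 54, 111, 131, 233]
  VbrX (GTGTCA, off=1): starts [22, 75, 143, 162, 175, 181, 201, 211, 241] → cuts [23, 76, 144, 163, 176, 182, 202, 212, 242]
  DwuIV (AACGCC, off=5): starts [16, 28, 56, 135, 154, 168, 195] → cuts [21, 33, 61, 140, 159, 173, 200]
  JekV (CCCAT, off=2): starts [41, 117, 187] → cuts [43, 119, 189]

Pooled cuts: [10, 21, 23, 33, 43, 54, 61, 76, 111, 119, 131, 140, 144, 159, 163, 173, 176, 182, 189, 200, 202, 212, 233, 242]

Fragments:
  [0,10): 10 bp
  [10,21): 11 bp
  [21,23): 2 bp
  [23,33): 10 bp
  [33,43): 10 bp
  [43,54): 11 bp
  [54,61): 7 bp
  [61,76): 15 bp
  [76,111): 35 bp
  [111,119): 8 bp
  [119,131): 12 bp
  [131,140): 9 bp
  [140,144): 4 bp
  [144,159): 15 bp
  [159,163): 4 bp
  [163,173): 10 bp
  [173,176): 3 bp
  [176,182): 6 bp
  [182,189): 7 bp
  [189,200): 11 bp
  [200,202): 2 bp
  [202,212): 10 bp
  [212,233): 21 bp
  [233,242): 9 bp
  [242,259): 17 bp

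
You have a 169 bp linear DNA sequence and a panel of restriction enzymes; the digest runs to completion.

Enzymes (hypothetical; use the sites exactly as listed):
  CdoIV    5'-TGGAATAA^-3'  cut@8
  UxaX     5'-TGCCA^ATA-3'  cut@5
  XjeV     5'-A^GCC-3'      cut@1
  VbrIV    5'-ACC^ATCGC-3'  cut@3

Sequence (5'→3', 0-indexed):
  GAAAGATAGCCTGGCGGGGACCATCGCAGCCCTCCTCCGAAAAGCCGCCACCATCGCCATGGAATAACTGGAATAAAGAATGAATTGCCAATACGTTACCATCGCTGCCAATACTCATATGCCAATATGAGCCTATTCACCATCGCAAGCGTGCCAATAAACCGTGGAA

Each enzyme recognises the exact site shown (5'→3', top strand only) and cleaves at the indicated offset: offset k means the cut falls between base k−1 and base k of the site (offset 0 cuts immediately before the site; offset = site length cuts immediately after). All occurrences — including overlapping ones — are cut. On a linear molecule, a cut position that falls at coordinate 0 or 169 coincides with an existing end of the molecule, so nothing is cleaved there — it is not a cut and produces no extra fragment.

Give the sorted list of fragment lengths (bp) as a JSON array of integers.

[6,6,8,9,9,10,10,11,13,14,14,14,15,15,15]

Per-enzyme occurrences:
  CdoIV (TGGAATAA, off=8): starts [59, 68] → cuts [67, 76]
  UxaX (TGCCAATA, off=5): starts [85, 105, 119, 151] → cuts [90, 110, 124, 156]
  XjeV (AGCC, off=1): starts [7, 27, 42, 129] → cuts [8, 28, 43, 130]
  VbrIV (ACCATCGC, off=3): starts [19, 49, 97, 138] → cuts [22, 52, 100, 141]

All cut coordinates (distinct, sorted): [8, 22, 28, 43, 52, 67, 76, 90, 100, 110, 124, 130, 141, 156]

Fragment lengths:
  [0,8): 8 bp
  [8,22): 14 bp
  [22,28): 6 bp
  [28,43): 15 bp
  [43,52): 9 bp
  [52,67): 15 bp
  [67,76): 9 bp
  [76,90): 14 bp
  [90,100): 10 bp
  [100,110): 10 bp
  [110,124): 14 bp
  [124,130): 6 bp
  [130,141): 11 bp
  [141,156): 15 bp
  [156,169): 13 bp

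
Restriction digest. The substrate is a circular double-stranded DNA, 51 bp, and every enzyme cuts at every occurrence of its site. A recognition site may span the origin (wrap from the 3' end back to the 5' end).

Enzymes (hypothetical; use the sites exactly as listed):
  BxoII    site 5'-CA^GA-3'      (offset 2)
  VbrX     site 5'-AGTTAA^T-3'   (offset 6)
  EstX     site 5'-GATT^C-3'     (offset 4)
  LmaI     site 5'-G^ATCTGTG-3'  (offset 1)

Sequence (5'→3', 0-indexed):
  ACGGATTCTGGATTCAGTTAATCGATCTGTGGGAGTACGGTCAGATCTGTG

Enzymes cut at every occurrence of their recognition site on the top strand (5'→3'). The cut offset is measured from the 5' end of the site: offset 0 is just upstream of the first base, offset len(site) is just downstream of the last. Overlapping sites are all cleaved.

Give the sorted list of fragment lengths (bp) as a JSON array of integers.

Site scan:
  BxoII (CAGA, off=2): starts [41] → cuts [43]
  VbrX (AGTTAAT, off=6): starts [15] → cuts [21]
  EstX (GATTC, off=4): starts [3, 10] → cuts [7, 14]
  LmaI (GATCTGTG, off=1): starts [23, 43] → cuts [24, 44]

All cut coordinates (distinct, sorted): [7, 14, 21, 24, 43, 44]

Fragments:
  7→14: 7 bp
  14→21: 7 bp
  21→24: 3 bp
  24→43: 19 bp
  43→44: 1 bp
  44→7 (wrap): 51-44+7 = 14 bp

[1,3,7,7,14,19]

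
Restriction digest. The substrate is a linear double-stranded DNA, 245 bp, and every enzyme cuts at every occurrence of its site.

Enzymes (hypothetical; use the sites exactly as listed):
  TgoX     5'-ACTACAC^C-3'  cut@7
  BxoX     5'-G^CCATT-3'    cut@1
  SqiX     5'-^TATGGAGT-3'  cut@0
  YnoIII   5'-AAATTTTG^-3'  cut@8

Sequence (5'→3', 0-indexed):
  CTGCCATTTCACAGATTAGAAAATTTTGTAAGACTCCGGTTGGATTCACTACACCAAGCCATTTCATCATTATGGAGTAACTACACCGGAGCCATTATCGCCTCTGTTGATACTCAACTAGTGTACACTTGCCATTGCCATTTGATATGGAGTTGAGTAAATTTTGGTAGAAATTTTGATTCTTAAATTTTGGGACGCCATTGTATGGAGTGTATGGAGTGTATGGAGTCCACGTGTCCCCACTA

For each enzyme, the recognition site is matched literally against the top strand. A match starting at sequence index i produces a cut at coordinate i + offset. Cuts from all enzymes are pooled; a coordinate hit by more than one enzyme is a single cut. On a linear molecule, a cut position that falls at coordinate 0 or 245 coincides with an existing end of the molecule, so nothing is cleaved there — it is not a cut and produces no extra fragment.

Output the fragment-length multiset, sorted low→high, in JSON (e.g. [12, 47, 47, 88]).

[3,4,5,5,6,6,8,9,9,12,12,14,16,21,24,25,26,40]

Per-enzyme occurrences:
  TgoX (ACTACACC, off=7): starts [47, 79] → cuts [54, 86]
  BxoX (GCCATT, off=1): starts [2, 57, 90, 130, 136, 196] → cuts [3, 58, 91, 131, 137, 197]
  SqiX (TATGGAGT, off=0): starts [70, 145, 203, 212, 221] → cuts [70, 145, 203, 212, 221]
  YnoIII (AAATTTTG, off=8): starts [20, 158, 170, 184] → cuts [28, 166, 178, 192]

All cut coordinates (distinct, sorted): [3, 28, 54, 58, 70, 86, 91, 131, 137, 145, 166, 178, 192, 197, 203, 212, 221]

Fragment lengths:
  [0,3): 3 bp
  [3,28): 25 bp
  [28,54): 26 bp
  [54,58): 4 bp
  [58,70): 12 bp
  [70,86): 16 bp
  [86,91): 5 bp
  [91,131): 40 bp
  [131,137): 6 bp
  [137,145): 8 bp
  [145,166): 21 bp
  [166,178): 12 bp
  [178,192): 14 bp
  [192,197): 5 bp
  [197,203): 6 bp
  [203,212): 9 bp
  [212,221): 9 bp
  [221,245): 24 bp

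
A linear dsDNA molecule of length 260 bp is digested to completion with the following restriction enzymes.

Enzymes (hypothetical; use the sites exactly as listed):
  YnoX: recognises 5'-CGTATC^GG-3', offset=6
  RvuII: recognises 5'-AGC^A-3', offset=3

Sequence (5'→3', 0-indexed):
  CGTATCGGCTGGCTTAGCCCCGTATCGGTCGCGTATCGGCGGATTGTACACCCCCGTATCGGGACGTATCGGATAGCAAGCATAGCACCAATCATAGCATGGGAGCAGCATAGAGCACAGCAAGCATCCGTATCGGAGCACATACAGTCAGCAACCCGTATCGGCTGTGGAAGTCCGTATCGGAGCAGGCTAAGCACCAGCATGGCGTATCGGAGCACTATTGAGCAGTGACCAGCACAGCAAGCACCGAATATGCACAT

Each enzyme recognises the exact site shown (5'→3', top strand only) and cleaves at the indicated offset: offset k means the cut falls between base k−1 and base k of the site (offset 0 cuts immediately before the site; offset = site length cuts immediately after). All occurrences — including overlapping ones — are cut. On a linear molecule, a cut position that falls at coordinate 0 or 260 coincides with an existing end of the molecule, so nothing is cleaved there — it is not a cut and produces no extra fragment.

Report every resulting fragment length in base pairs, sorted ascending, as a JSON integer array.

Per-enzyme occurrences:
  YnoX CGTATCGG/6: at [0, 20, 31, 54, 64, 128, 156, 175, 205] ⇒ [6, 26, 37, 60, 70, 134, 162, 181, 211]
  RvuII AGCA/3: at [74, 78, 83, 95, 103, 106, 113, 118, 122, 136, 149, 183, 192, 198, 213, 223, 233, 238, 242] ⇒ [77, 81, 86, 98, 106, 109, 116, 121, 125, 139, 152, 186, 195, 201, 216, 226, 236, 241, 245]

Pooled cuts: [6, 26, 37, 60, 70, 77, 81, 86, 98, 106, 109, 116, 121, 125, 134, 139, 152, 162, 181, 186, 195, 201, 211, 216, 226, 236, 241, 245]

Fragment lengths:
  [0,6): 6 bp
  [6,26): 20 bp
  [26,37): 11 bp
  [37,60): 23 bp
  [60,70): 10 bp
  [70,77): 7 bp
  [77,81): 4 bp
  [81,86): 5 bp
  [86,98): 12 bp
  [98,106): 8 bp
  [106,109): 3 bp
  [109,116): 7 bp
  [116,121): 5 bp
  [121,125): 4 bp
  [125,134): 9 bp
  [134,139): 5 bp
  [139,152): 13 bp
  [152,162): 10 bp
  [162,181): 19 bp
  [181,186): 5 bp
  [186,195): 9 bp
  [195,201): 6 bp
  [201,211): 10 bp
  [211,216): 5 bp
  [216,226): 10 bp
  [226,236): 10 bp
  [236,241): 5 bp
  [241,245): 4 bp
  [245,260): 15 bp

[3,4,4,4,5,5,5,5,5,5,6,6,7,7,8,9,9,10,10,10,10,10,11,12,13,15,19,20,23]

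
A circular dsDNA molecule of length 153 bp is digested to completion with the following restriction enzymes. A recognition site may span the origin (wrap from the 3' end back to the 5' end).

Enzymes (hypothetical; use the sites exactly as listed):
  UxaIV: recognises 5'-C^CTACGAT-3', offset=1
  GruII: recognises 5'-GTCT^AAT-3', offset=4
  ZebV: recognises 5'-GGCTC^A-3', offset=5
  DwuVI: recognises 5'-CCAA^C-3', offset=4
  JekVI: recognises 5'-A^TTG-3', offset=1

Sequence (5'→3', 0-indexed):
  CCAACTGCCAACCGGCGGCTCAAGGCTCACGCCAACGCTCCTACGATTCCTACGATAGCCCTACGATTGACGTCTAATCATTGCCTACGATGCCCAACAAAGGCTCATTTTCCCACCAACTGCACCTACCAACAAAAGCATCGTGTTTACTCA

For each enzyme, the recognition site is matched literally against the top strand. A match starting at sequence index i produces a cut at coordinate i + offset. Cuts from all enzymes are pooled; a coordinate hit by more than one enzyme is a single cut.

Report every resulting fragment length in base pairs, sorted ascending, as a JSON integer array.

[4,5,5,6,7,7,7,9,9,9,10,11,13,13,13,25]

Per-enzyme occurrences:
  UxaIV CCTACGAT/1: at [39, 48, 59, 83] ⇒ [40, 49, 60, 84]
  GruII GTCTAAT/4: at [71] ⇒ [75]
  ZebV GGCTCA/5: at [16, 23, 101] ⇒ [21, 28, 106]
  DwuVI CCAAC/4: at [0, 7, 31, 93, 115, 128] ⇒ [4, 11, 35, 97, 119, 132]
  JekVI ATTG/1: at [65, 79] ⇒ [66, 80]

Pooled cuts: [4, 11, 21, 28, 35, 40, 49, 60, 66, 75, 80, 84, 97, 106, 119, 132]

Fragment lengths:
  4→11: 7 bp
  11→21: 10 bp
  21→28: 7 bp
  28→35: 7 bp
  35→40: 5 bp
  40→49: 9 bp
  49→60: 11 bp
  60→66: 6 bp
  66→75: 9 bp
  75→80: 5 bp
  80→84: 4 bp
  84→97: 13 bp
  97→106: 9 bp
  106→119: 13 bp
  119→132: 13 bp
  132→4 (wrap): 153-132+4 = 25 bp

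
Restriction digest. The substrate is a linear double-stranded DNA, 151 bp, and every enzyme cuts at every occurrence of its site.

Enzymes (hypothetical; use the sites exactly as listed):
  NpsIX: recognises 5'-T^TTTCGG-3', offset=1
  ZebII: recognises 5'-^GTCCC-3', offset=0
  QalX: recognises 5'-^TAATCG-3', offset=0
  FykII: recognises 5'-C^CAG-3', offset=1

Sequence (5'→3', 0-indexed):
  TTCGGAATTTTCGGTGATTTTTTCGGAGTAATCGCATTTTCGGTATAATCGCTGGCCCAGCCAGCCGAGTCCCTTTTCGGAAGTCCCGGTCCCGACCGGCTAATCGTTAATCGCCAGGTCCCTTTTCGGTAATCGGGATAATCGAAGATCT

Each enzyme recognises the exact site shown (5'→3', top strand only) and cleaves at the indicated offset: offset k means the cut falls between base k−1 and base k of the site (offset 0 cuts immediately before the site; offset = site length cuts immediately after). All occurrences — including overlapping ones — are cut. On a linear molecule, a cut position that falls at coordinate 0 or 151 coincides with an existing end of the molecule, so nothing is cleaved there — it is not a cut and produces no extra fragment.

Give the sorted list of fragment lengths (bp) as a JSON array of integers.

Site scan:
  NpsIX (TTTTCGG, off=1): starts [7, 19, 36, 73, 122] → cuts [8, 20, 37, 74, 123]
  ZebII (GTCCC, off=0): starts [68, 82, 88, 117] → cuts [68, 82, 88, 117]
  QalX (TAATCG, off=0): starts [28, 45, 100, 107, 129, 138] → cuts [28, 45, 100, 107, 129, 138]
  FykII (CCAG, off=1): starts [56, 60, 113] → cuts [57, 61, 114]

Pooled cuts: [8, 20, 28, 37, 45, 57, 61, 68, 74, 82, 88, 100, 107, 114, 117, 123, 129, 138]

Fragments:
  [0,8): 8 bp
  [8,20): 12 bp
  [20,28): 8 bp
  [28,37): 9 bp
  [37,45): 8 bp
  [45,57): 12 bp
  [57,61): 4 bp
  [61,68): 7 bp
  [68,74): 6 bp
  [74,82): 8 bp
  [82,88): 6 bp
  [88,100): 12 bp
  [100,107): 7 bp
  [107,114): 7 bp
  [114,117): 3 bp
  [117,123): 6 bp
  [123,129): 6 bp
  [129,138): 9 bp
  [138,151): 13 bp

[3,4,6,6,6,6,7,7,7,8,8,8,8,9,9,12,12,12,13]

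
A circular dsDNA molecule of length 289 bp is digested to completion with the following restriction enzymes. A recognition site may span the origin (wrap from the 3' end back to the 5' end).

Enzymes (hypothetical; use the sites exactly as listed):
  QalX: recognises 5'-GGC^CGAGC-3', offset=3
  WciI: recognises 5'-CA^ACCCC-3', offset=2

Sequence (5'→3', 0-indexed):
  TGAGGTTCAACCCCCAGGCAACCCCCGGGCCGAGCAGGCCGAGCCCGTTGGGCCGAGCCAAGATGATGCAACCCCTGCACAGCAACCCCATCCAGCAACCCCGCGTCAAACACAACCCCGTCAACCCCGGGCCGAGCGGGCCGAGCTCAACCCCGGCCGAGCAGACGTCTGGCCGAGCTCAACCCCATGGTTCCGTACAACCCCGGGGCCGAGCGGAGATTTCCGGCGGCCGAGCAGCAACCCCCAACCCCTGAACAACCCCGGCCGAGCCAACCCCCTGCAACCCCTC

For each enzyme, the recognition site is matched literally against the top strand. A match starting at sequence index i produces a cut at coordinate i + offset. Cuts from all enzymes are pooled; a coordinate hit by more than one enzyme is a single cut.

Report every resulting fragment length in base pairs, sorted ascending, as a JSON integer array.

[7,7,8,8,8,8,9,9,9,9,9,10,10,10,11,11,13,14,14,16,16,17,17,18,21]

Per-enzyme occurrences:
  QalX (GGCCGAGC, off=3): starts [27, 36, 50, 129, 138, 154, 170, 206, 227, 262] → cuts [30, 39, 53, 132, 141, 157, 173, 209, 230, 265]
  WciI (CAACCCC, off=2): starts [7, 18, 68, 82, 95, 112, 121, 147, 179, 197, 237, 244, 255, 270, 280] → cuts [9, 20, 70, 84, 97, 114, 123, 149, 181, 199, 239, 246, 257, 272, 282]

Pooled cuts: [9, 20, 30, 39, 53, 70, 84, 97, 114, 123, 132, 141, 149, 157, 173, 181, 199, 209, 230, 239, 246, 257, 265, 272, 282]

Fragments:
  9→20: 11 bp
  20→30: 10 bp
  30→39: 9 bp
  39→53: 14 bp
  53→70: 17 bp
  70→84: 14 bp
  84→97: 13 bp
  97→114: 17 bp
  114→123: 9 bp
  123→132: 9 bp
  132→141: 9 bp
  141→149: 8 bp
  149→157: 8 bp
  157→173: 16 bp
  173→181: 8 bp
  181→199: 18 bp
  199→209: 10 bp
  209→230: 21 bp
  230→239: 9 bp
  239→246: 7 bp
  246→257: 11 bp
  257→265: 8 bp
  265→272: 7 bp
  272→282: 10 bp
  282→9 (wrap): 289-282+9 = 16 bp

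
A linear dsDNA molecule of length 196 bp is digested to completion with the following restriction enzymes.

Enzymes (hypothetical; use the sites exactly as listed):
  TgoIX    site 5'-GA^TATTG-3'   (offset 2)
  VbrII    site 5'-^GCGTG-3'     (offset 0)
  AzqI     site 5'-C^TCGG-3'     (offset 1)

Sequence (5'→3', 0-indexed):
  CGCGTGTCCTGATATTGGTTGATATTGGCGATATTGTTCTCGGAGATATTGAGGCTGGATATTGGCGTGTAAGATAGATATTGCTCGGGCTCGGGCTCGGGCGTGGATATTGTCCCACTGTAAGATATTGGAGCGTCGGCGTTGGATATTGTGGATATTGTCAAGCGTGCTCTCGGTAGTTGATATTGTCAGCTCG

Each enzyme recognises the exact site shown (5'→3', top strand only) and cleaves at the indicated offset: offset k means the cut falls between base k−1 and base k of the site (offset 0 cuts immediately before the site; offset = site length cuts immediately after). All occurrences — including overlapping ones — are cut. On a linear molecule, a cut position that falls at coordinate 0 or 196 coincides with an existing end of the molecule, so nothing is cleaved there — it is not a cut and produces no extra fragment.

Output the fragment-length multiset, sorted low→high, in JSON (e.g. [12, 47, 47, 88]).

[1,4,5,6,6,6,7,7,8,8,9,9,9,10,11,11,13,13,14,18,21]

Site scan:
  TgoIX (GATATTG, off=2): starts [10, 20, 29, 44, 57, 76, 105, 123, 144, 153, 181] → cuts [12, 22, 31, 46, 59, 78, 107, 125, 146, 155, 183]
  VbrII (GCGTG, off=0): starts [1, 64, 100, 164] → cuts [1, 64, 100, 164]
  AzqI (CTCGG, off=1): starts [38, 83, 89, 95, 171] → cuts [39, 84, 90, 96, 172]

Pooled cuts: [1, 12, 22, 31, 39, 46, 59, 64, 78, 84, 90, 96, 100, 107, 125, 146, 155, 164, 172, 183]

Fragments:
  [0,1): 1 bp
  [1,12): 11 bp
  [12,22): 10 bp
  [22,31): 9 bp
  [31,39): 8 bp
  [39,46): 7 bp
  [46,59): 13 bp
  [59,64): 5 bp
  [64,78): 14 bp
  [78,84): 6 bp
  [84,90): 6 bp
  [90,96): 6 bp
  [96,100): 4 bp
  [100,107): 7 bp
  [107,125): 18 bp
  [125,146): 21 bp
  [146,155): 9 bp
  [155,164): 9 bp
  [164,172): 8 bp
  [172,183): 11 bp
  [183,196): 13 bp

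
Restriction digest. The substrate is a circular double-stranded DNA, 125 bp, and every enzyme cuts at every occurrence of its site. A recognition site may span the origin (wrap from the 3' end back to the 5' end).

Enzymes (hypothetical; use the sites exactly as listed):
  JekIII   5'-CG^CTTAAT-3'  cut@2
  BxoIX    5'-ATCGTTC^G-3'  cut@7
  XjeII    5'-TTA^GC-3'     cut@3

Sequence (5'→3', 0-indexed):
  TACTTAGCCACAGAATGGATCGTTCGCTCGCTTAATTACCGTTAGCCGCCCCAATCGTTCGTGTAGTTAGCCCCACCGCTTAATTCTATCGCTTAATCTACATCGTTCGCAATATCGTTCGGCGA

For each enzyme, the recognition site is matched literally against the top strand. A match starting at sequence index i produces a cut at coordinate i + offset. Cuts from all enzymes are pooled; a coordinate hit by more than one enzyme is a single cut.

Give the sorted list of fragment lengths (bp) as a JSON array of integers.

Site scan:
  JekIII CGCTTAAT/2: at [28, 76, 89] ⇒ [30, 78, 91]
  BxoIX ATCGTTCG/7: at [18, 53, 101, 113] ⇒ [25, 60, 108, 120]
  XjeII TTAGC/3: at [3, 41, 66] ⇒ [6, 44, 69]

Pooled cuts: [6, 25, 30, 44, 60, 69, 78, 91, 108, 120]

Fragment lengths:
  6→25: 19 bp
  25→30: 5 bp
  30→44: 14 bp
  44→60: 16 bp
  60→69: 9 bp
  69→78: 9 bp
  78→91: 13 bp
  91→108: 17 bp
  108→120: 12 bp
  120→6 (wrap): 125-120+6 = 11 bp

[5,9,9,11,12,13,14,16,17,19]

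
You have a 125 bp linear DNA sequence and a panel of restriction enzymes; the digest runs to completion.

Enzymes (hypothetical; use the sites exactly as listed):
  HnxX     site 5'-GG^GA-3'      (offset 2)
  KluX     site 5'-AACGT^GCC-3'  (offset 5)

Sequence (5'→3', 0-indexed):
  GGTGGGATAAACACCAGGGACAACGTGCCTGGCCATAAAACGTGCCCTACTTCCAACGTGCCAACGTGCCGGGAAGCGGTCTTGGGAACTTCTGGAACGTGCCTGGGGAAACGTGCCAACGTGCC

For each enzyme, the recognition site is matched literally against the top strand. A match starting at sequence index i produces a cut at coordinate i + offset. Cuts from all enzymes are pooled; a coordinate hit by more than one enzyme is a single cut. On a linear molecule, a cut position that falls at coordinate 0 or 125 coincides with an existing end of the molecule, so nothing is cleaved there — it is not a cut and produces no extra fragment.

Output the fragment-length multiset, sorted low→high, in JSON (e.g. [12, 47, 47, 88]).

[3,5,5,7,7,8,8,8,13,13,15,16,17]

Per-enzyme occurrences:
  HnxX GGGA/2: at [3, 16, 70, 83, 105] ⇒ [5, 18, 72, 85, 107]
  KluX AACGTGCC/5: at [21, 38, 54, 62, 95, 109, 117] ⇒ [26, 43, 59, 67, 100, 114, 122]

All cut coordinates (distinct, sorted): [5, 18, 26, 43, 59, 67, 72, 85, 100, 107, 114, 122]

Fragments:
  [0,5): 5 bp
  [5,18): 13 bp
  [18,26): 8 bp
  [26,43): 17 bp
  [43,59): 16 bp
  [59,67): 8 bp
  [67,72): 5 bp
  [72,85): 13 bp
  [85,100): 15 bp
  [100,107): 7 bp
  [107,114): 7 bp
  [114,122): 8 bp
  [122,125): 3 bp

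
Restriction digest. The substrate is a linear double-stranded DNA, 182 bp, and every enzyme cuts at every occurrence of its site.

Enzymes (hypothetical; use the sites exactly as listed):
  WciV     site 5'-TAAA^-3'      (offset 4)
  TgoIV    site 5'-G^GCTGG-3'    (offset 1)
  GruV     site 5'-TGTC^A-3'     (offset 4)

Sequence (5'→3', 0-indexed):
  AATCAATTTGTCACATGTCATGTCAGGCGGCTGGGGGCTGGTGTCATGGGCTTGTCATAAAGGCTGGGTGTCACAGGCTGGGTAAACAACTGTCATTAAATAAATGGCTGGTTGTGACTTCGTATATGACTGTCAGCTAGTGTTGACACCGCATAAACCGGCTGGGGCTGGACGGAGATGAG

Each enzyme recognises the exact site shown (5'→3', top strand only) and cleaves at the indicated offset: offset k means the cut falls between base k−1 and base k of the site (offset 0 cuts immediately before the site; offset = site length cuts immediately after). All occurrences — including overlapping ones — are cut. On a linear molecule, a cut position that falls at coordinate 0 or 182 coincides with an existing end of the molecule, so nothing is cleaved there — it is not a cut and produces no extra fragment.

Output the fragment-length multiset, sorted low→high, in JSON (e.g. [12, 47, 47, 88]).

[1,2,3,4,4,5,5,5,6,6,7,7,8,9,10,10,11,12,16,23,28]

Site scan:
  WciV TAAA/4: at [57, 82, 96, 100, 153] ⇒ [61, 86, 100, 104, 157]
  TgoIV GGCTGG/1: at [28, 35, 61, 75, 105, 159, 165] ⇒ [29, 36, 62, 76, 106, 160, 166]
  GruV TGTCA/4: at [8, 15, 20, 41, 52, 68, 90, 130] ⇒ [12, 19, 24, 45, 56, 72, 94, 134]

Pooled cuts: [12, 19, 24, 29, 36, 45, 56, 61, 62, 72, 76, 86, 94, 100, 104, 106, 134, 157, 160, 166]

Fragment lengths:
  [0,12): 12 bp
  [12,19): 7 bp
  [19,24): 5 bp
  [24,29): 5 bp
  [29,36): 7 bp
  [36,45): 9 bp
  [45,56): 11 bp
  [56,61): 5 bp
  [61,62): 1 bp
  [62,72): 10 bp
  [72,76): 4 bp
  [76,86): 10 bp
  [86,94): 8 bp
  [94,100): 6 bp
  [100,104): 4 bp
  [104,106): 2 bp
  [106,134): 28 bp
  [134,157): 23 bp
  [157,160): 3 bp
  [160,166): 6 bp
  [166,182): 16 bp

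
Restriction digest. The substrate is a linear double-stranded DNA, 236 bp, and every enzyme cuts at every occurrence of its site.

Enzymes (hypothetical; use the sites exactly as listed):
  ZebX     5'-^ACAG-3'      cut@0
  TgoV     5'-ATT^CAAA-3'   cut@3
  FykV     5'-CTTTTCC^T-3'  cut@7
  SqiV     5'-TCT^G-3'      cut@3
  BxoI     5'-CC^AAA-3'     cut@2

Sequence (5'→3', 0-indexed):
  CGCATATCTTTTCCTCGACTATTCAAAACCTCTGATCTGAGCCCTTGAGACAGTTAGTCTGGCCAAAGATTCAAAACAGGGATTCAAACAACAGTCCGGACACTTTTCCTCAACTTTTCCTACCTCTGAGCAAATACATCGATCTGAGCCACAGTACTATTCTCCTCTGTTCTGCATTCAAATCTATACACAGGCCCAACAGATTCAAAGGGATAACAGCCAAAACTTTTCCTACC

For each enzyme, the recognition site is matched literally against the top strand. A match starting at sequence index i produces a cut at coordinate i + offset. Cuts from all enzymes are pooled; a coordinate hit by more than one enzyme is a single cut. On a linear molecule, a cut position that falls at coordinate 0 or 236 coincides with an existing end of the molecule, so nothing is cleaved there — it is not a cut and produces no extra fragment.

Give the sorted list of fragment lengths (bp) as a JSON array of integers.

[4,4,4,5,5,5,5,6,6,7,7,7,9,9,9,10,10,11,11,11,11,11,14,18,18,19]

Per-enzyme occurrences:
  ZebX (ACAG, off=0): starts [49, 75, 90, 150, 189, 198, 215] → cuts [49, 75, 90, 150, 189, 198, 215]
  TgoV (ATTCAAA, off=3): starts [20, 68, 81, 175, 202] → cuts [23, 71, 84, 178, 205]
  FykV (CTTTTCCT, off=7): starts [7, 102, 113, 225] → cuts [14, 109, 120, 232]
  SqiV (TCTG, off=3): starts [30, 35, 57, 124, 142, 165, 170] → cuts [33, 38, 60, 127, 145, 168, 173]
  BxoI (CCAAA, off=2): starts [62, 219] → cuts [64, 221]

Pooled cuts: [14, 23, 33, 38, 49, 60, 64, 71, 75, 84, 90, 109, 120, 127, 145, 150, 168, 173, 178, 189, 198, 205, 215, 221, 232]

Fragments:
  [0,14): 14 bp
  [14,23): 9 bp
  [23,33): 10 bp
  [33,38): 5 bp
  [38,49): 11 bp
  [49,60): 11 bp
  [60,64): 4 bp
  [64,71): 7 bp
  [71,75): 4 bp
  [75,84): 9 bp
  [84,90): 6 bp
  [90,109): 19 bp
  [109,120): 11 bp
  [120,127): 7 bp
  [127,145): 18 bp
  [145,150): 5 bp
  [150,168): 18 bp
  [168,173): 5 bp
  [173,178): 5 bp
  [178,189): 11 bp
  [189,198): 9 bp
  [198,205): 7 bp
  [205,215): 10 bp
  [215,221): 6 bp
  [221,232): 11 bp
  [232,236): 4 bp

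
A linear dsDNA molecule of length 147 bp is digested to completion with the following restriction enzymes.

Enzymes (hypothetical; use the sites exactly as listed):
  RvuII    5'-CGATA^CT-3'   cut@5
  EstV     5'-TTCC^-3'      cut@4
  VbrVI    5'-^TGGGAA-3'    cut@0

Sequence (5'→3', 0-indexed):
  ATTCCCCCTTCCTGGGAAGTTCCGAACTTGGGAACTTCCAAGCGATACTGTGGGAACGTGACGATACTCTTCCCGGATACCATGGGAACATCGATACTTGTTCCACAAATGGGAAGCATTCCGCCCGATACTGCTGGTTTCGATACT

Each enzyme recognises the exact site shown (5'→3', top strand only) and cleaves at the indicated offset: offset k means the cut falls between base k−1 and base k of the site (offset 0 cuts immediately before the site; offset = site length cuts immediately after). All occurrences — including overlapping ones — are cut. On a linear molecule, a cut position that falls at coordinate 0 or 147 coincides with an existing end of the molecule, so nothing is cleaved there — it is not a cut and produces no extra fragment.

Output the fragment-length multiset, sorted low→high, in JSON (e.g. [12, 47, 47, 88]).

[2,3,5,5,5,7,7,8,8,8,9,11,11,13,14,15,16]

Per-enzyme occurrences:
  RvuII CGATACT/5: at [42, 61, 91, 125, 140] ⇒ [47, 66, 96, 130, 145]
  EstV TTCC/4: at [1, 8, 19, 35, 69, 100, 118] ⇒ [5, 12, 23, 39, 73, 104, 122]
  VbrVI TGGGAA/0: at [12, 28, 50, 82, 109] ⇒ [12, 28, 50, 82, 109]

All cut coordinates (distinct, sorted): [5, 12, 23, 28, 39, 47, 50, 66, 73, 82, 96, 104, 109, 122, 130, 145]

Fragment lengths:
  [0,5): 5 bp
  [5,12): 7 bp
  [12,23): 11 bp
  [23,28): 5 bp
  [28,39): 11 bp
  [39,47): 8 bp
  [47,50): 3 bp
  [50,66): 16 bp
  [66,73): 7 bp
  [73,82): 9 bp
  [82,96): 14 bp
  [96,104): 8 bp
  [104,109): 5 bp
  [109,122): 13 bp
  [122,130): 8 bp
  [130,145): 15 bp
  [145,147): 2 bp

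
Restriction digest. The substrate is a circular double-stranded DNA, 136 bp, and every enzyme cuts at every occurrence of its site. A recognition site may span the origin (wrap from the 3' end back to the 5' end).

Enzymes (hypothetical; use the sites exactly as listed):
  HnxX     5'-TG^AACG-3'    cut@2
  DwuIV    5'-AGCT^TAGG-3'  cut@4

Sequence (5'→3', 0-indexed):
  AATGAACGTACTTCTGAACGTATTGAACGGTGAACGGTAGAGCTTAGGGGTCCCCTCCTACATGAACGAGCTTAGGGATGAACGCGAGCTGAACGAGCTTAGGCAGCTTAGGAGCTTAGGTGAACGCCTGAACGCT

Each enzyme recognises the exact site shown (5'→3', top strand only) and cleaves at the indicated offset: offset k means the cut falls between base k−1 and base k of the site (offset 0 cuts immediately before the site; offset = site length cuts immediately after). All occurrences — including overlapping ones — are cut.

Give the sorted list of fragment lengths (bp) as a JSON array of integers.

[6,7,8,8,8,8,8,9,9,10,11,12,12,20]

Per-enzyme occurrences:
  HnxX TGAACG/2: at [2, 14, 23, 30, 62, 78, 89, 120, 128] ⇒ [4, 16, 25, 32, 64, 80, 91, 122, 130]
  DwuIV AGCTTAGG/4: at [40, 68, 95, 104, 112] ⇒ [44, 72, 99, 108, 116]

All cut coordinates (distinct, sorted): [4, 16, 25, 32, 44, 64, 72, 80, 91, 99, 108, 116, 122, 130]

Fragments:
  4→16: 12 bp
  16→25: 9 bp
  25→32: 7 bp
  32→44: 12 bp
  44→64: 20 bp
  64→72: 8 bp
  72→80: 8 bp
  80→91: 11 bp
  91→99: 8 bp
  99→108: 9 bp
  108→116: 8 bp
  116→122: 6 bp
  122→130: 8 bp
  130→4 (wrap): 136-130+4 = 10 bp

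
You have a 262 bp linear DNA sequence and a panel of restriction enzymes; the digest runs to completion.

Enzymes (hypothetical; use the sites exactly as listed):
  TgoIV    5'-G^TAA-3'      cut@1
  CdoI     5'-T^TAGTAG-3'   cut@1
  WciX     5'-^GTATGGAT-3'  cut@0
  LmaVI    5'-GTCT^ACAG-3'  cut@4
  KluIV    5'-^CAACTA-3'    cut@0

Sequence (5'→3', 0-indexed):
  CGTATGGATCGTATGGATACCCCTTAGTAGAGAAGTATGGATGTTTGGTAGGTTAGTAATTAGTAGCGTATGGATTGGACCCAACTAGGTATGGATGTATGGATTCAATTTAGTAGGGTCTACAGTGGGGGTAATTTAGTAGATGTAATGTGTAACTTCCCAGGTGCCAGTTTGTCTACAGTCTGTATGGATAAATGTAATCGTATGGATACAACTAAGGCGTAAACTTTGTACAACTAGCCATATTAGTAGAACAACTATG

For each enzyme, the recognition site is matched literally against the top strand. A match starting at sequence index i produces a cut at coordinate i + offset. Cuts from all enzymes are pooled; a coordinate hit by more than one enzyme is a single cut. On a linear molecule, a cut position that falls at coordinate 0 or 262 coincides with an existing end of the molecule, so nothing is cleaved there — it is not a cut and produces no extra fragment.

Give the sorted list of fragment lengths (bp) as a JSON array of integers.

[1,4,5,5,7,7,7,7,8,8,8,9,9,9,10,10,11,11,11,13,13,14,14,14,22,25]

Scan for sites:
  TgoIV GTAA/1: at [55, 130, 144, 151, 196, 221] ⇒ [56, 131, 145, 152, 197, 222]
  CdoI TTAGTAG/1: at [23, 59, 109, 135, 245] ⇒ [24, 60, 110, 136, 246]
  WciX GTATGGAT/0: at [1, 10, 34, 67, 88, 96, 184, 202] ⇒ [1, 10, 34, 67, 88, 96, 184, 202]
  LmaVI GTCTACAG/4: at [117, 173] ⇒ [121, 177]
  KluIV CAACTA/0: at [81, 211, 233, 254] ⇒ [81, 211, 233, 254]

Pooled cuts: [1, 10, 24, 34, 56, 60, 67, 81, 88, 96, 110, 121, 131, 136, 145, 152, 177, 184, 197, 202, 211, 222, 233, 246, 254]

Fragment lengths:
  [0,1): 1 bp
  [1,10): 9 bp
  [10,24): 14 bp
  [24,34): 10 bp
  [34,56): 22 bp
  [56,60): 4 bp
  [60,67): 7 bp
  [67,81): 14 bp
  [81,88): 7 bp
  [88,96): 8 bp
  [96,110): 14 bp
  [110,121): 11 bp
  [121,131): 10 bp
  [131,136): 5 bp
  [136,145): 9 bp
  [145,152): 7 bp
  [152,177): 25 bp
  [177,184): 7 bp
  [184,197): 13 bp
  [197,202): 5 bp
  [202,211): 9 bp
  [211,222): 11 bp
  [222,233): 11 bp
  [233,246): 13 bp
  [246,254): 8 bp
  [254,262): 8 bp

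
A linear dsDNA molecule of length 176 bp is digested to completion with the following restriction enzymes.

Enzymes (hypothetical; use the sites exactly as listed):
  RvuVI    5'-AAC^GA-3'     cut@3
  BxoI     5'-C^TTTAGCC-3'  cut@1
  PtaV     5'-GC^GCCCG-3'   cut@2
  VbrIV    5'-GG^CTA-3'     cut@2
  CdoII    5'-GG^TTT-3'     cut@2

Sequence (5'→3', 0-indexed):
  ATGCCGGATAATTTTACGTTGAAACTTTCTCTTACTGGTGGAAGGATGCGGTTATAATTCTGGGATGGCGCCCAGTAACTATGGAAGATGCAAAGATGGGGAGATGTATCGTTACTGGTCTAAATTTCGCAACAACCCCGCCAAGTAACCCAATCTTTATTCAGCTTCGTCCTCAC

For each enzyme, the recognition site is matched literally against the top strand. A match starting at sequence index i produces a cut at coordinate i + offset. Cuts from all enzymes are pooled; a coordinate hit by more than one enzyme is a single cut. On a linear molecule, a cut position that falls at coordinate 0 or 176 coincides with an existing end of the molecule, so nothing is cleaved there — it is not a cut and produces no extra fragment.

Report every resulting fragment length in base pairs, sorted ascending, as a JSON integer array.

Per-enzyme occurrences:
  RvuVI (AACGA, off=3): no sites
  BxoI (CTTTAGCC, off=1): no sites
  PtaV (GCGCCCG, off=2): no sites
  VbrIV (GGCTA, off=2): no sites
  CdoII (GGTTT, off=2): no sites

All cut coordinates (distinct, sorted): ∅

Fragment lengths:
  no cuts → one linear fragment of 176 bp

[176]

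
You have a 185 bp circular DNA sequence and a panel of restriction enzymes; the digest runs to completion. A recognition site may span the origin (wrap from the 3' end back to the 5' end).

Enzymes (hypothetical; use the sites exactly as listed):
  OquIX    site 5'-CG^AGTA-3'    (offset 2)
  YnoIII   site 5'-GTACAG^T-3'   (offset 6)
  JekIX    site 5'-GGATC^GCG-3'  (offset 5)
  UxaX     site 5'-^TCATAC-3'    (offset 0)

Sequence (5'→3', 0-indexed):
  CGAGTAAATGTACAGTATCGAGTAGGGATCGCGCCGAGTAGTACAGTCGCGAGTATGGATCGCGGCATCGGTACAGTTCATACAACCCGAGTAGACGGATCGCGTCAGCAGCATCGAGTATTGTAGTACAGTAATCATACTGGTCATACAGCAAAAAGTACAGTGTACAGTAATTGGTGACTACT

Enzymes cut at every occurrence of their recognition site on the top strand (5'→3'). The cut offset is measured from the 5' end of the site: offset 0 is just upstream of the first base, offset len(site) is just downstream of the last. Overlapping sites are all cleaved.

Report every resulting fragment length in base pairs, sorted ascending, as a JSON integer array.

[1,3,5,5,6,7,9,10,10,10,12,12,13,15,15,15,17,20]

Scan for sites:
  OquIX CGAGTA/2: at [0, 18, 34, 49, 87, 114] ⇒ [2, 20, 36, 51, 89, 116]
  YnoIII GTACAGT/6: at [9, 40, 70, 125, 157, 164] ⇒ [15, 46, 76, 131, 163, 170]
  JekIX GGATCGCG/5: at [25, 56, 96] ⇒ [30, 61, 101]
  UxaX TCATAC/0: at [77, 134, 143] ⇒ [77, 134, 143]

Pooled cuts: [2, 15, 20, 30, 36, 46, 51, 61, 76, 77, 89, 101, 116, 131, 134, 143, 163, 170]

Fragments:
  2→15: 13 bp
  15→20: 5 bp
  20→30: 10 bp
  30→36: 6 bp
  36→46: 10 bp
  46→51: 5 bp
  51→61: 10 bp
  61→76: 15 bp
  76→77: 1 bp
  77→89: 12 bp
  89→101: 12 bp
  101→116: 15 bp
  116→131: 15 bp
  131→134: 3 bp
  134→143: 9 bp
  143→163: 20 bp
  163→170: 7 bp
  170→2 (wrap): 185-170+2 = 17 bp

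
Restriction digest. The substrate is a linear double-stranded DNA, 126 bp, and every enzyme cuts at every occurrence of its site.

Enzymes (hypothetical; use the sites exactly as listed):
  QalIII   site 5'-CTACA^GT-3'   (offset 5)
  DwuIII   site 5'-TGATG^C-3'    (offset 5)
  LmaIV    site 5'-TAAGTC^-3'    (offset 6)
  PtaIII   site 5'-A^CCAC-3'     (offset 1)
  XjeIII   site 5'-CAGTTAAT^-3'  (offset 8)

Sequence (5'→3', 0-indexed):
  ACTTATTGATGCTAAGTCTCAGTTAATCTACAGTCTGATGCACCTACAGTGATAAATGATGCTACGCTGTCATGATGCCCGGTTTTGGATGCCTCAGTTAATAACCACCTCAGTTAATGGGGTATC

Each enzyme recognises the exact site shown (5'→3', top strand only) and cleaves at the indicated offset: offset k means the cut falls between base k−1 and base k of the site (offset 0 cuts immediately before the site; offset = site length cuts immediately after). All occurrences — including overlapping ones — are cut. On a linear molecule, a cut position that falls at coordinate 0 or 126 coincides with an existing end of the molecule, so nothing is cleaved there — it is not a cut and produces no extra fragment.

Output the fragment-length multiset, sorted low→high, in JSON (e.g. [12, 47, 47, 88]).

Per-enzyme occurrences:
  QalIII CTACAGT/5: at [27, 43] ⇒ [32, 48]
  DwuIII TGATGC/5: at [6, 35, 56, 72] ⇒ [11, 40, 61, 77]
  LmaIV TAAGTC/6: at [12] ⇒ [18]
  PtaIII ACCAC/1: at [103] ⇒ [104]
  XjeIII CAGTTAAT/8: at [19, 94, 110] ⇒ [27, 102, 118]

Pooled cuts: [11, 18, 27, 32, 40, 48, 61, 77, 102, 104, 118]

Fragments:
  [0,11): 11 bp
  [11,18): 7 bp
  [18,27): 9 bp
  [27,32): 5 bp
  [32,40): 8 bp
  [40,48): 8 bp
  [48,61): 13 bp
  [61,77): 16 bp
  [77,102): 25 bp
  [102,104): 2 bp
  [104,118): 14 bp
  [118,126): 8 bp

[2,5,7,8,8,8,9,11,13,14,16,25]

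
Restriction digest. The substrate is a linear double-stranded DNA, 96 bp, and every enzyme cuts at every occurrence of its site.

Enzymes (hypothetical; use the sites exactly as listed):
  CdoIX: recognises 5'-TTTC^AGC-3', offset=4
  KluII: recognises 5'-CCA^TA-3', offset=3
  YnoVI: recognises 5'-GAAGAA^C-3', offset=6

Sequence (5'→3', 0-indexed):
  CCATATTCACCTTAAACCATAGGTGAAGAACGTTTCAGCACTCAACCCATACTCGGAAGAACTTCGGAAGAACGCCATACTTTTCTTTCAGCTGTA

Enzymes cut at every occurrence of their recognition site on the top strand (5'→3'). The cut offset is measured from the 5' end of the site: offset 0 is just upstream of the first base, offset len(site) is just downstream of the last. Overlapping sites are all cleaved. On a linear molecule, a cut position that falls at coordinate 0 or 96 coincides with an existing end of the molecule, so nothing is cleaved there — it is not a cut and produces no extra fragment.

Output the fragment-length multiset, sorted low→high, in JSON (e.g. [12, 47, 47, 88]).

Site scan:
  CdoIX (TTTCAGC, off=4): starts [32, 85] → cuts [36, 89]
  KluII (CCATA, off=3): starts [0, 16, 46, 74] → cuts [3, 19, 49, 77]
  YnoVI (GAAGAAC, off=6): starts [24, 55, 66] → cuts [30, 61, 72]

Pooled cuts: [3, 19, 30, 36, 49, 61, 72, 77, 89]

Fragments:
  [0,3): 3 bp
  [3,19): 16 bp
  [19,30): 11 bp
  [30,36): 6 bp
  [36,49): 13 bp
  [49,61): 12 bp
  [61,72): 11 bp
  [72,77): 5 bp
  [77,89): 12 bp
  [89,96): 7 bp

[3,5,6,7,11,11,12,12,13,16]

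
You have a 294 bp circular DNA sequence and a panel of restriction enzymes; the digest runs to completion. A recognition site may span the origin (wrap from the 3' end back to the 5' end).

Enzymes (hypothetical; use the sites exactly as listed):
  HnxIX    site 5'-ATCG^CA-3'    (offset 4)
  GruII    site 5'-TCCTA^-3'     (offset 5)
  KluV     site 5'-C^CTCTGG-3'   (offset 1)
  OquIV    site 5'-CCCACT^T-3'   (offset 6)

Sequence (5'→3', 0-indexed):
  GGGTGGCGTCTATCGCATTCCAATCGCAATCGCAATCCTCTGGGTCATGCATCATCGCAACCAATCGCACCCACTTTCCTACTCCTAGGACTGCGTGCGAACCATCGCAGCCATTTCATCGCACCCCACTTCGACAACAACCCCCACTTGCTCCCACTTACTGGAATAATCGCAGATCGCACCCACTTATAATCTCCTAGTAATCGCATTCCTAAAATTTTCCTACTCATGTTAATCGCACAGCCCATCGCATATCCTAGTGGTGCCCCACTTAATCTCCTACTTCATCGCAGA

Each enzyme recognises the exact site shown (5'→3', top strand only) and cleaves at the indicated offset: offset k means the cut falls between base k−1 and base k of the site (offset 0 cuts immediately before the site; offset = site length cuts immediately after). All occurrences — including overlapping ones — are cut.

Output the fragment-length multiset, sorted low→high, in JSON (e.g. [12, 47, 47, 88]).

Scan for sites:
  HnxIX (ATCGCA, off=4): starts [11, 22, 28, 53, 63, 103, 117, 168, 175, 202, 234, 246, 286] → cuts [15, 26, 32, 57, 67, 107, 121, 172, 179, 206, 238, 250, 290]
  GruII (TCCTA, off=5): starts [76, 82, 194, 209, 220, 254, 277] → cuts [81, 87, 199, 214, 225, 259, 282]
  KluV (CCTCTGG, off=1): starts [36] → cuts [37]
  OquIV (CCCACTT, off=6): starts [69, 124, 142, 152, 181, 266] → cuts [75, 130, 148, 158, 187, 272]

Pooled cuts: [15, 26, 32, 37, 57, 67, 75, 81, 87, 107, 121, 130, 148, 158, 172, 179, 187, 199, 206, 214, 225, 238, 250, 259, 272, 282, 290]

Fragment lengths:
  15→26: 11 bp
  26→32: 6 bp
  32→37: 5 bp
  37→57: 20 bp
  57→67: 10 bp
  67→75: 8 bp
  75→81: 6 bp
  81→87: 6 bp
  87→107: 20 bp
  107→121: 14 bp
  121→130: 9 bp
  130→148: 18 bp
  148→158: 10 bp
  158→172: 14 bp
  172→179: 7 bp
  179→187: 8 bp
  187→199: 12 bp
  199→206: 7 bp
  206→214: 8 bp
  214→225: 11 bp
  225→238: 13 bp
  238→250: 12 bp
  250→259: 9 bp
  259→272: 13 bp
  272→282: 10 bp
  282→290: 8 bp
  290→15 (wrap): 294-290+15 = 19 bp

[5,6,6,6,7,7,8,8,8,8,9,9,10,10,10,11,11,12,12,13,13,14,14,18,19,20,20]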